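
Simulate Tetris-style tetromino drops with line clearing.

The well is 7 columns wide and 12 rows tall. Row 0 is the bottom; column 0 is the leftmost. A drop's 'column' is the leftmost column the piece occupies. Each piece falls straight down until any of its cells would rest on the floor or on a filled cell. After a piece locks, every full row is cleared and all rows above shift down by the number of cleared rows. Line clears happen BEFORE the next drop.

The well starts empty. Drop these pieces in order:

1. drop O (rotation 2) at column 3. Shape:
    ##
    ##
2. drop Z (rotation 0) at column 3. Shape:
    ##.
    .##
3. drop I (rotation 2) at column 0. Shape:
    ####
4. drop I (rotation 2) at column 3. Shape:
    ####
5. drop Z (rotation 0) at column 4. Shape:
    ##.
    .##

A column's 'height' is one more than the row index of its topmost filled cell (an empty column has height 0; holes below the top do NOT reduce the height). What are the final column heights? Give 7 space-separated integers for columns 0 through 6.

Answer: 5 5 5 6 8 8 7

Derivation:
Drop 1: O rot2 at col 3 lands with bottom-row=0; cleared 0 line(s) (total 0); column heights now [0 0 0 2 2 0 0], max=2
Drop 2: Z rot0 at col 3 lands with bottom-row=2; cleared 0 line(s) (total 0); column heights now [0 0 0 4 4 3 0], max=4
Drop 3: I rot2 at col 0 lands with bottom-row=4; cleared 0 line(s) (total 0); column heights now [5 5 5 5 4 3 0], max=5
Drop 4: I rot2 at col 3 lands with bottom-row=5; cleared 0 line(s) (total 0); column heights now [5 5 5 6 6 6 6], max=6
Drop 5: Z rot0 at col 4 lands with bottom-row=6; cleared 0 line(s) (total 0); column heights now [5 5 5 6 8 8 7], max=8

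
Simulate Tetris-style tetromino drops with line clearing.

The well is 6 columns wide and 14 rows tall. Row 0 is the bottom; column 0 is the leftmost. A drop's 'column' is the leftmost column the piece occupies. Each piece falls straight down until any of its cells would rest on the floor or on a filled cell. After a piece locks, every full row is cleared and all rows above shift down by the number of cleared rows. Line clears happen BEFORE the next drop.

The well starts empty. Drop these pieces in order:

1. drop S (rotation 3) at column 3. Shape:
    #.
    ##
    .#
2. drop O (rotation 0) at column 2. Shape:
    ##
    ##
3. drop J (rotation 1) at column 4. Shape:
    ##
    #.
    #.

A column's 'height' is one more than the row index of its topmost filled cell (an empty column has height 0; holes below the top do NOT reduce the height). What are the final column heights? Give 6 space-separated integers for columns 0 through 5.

Answer: 0 0 5 5 5 5

Derivation:
Drop 1: S rot3 at col 3 lands with bottom-row=0; cleared 0 line(s) (total 0); column heights now [0 0 0 3 2 0], max=3
Drop 2: O rot0 at col 2 lands with bottom-row=3; cleared 0 line(s) (total 0); column heights now [0 0 5 5 2 0], max=5
Drop 3: J rot1 at col 4 lands with bottom-row=2; cleared 0 line(s) (total 0); column heights now [0 0 5 5 5 5], max=5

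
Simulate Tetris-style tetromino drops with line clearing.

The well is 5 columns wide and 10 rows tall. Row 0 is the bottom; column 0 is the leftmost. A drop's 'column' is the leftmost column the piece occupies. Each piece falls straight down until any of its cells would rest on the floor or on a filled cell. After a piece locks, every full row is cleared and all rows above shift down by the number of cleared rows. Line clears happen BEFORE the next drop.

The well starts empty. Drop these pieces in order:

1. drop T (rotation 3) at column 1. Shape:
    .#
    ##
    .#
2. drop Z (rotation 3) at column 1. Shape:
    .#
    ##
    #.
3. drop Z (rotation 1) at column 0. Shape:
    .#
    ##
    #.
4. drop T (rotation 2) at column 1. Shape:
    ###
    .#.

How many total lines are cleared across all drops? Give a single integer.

Answer: 0

Derivation:
Drop 1: T rot3 at col 1 lands with bottom-row=0; cleared 0 line(s) (total 0); column heights now [0 2 3 0 0], max=3
Drop 2: Z rot3 at col 1 lands with bottom-row=2; cleared 0 line(s) (total 0); column heights now [0 4 5 0 0], max=5
Drop 3: Z rot1 at col 0 lands with bottom-row=3; cleared 0 line(s) (total 0); column heights now [5 6 5 0 0], max=6
Drop 4: T rot2 at col 1 lands with bottom-row=5; cleared 0 line(s) (total 0); column heights now [5 7 7 7 0], max=7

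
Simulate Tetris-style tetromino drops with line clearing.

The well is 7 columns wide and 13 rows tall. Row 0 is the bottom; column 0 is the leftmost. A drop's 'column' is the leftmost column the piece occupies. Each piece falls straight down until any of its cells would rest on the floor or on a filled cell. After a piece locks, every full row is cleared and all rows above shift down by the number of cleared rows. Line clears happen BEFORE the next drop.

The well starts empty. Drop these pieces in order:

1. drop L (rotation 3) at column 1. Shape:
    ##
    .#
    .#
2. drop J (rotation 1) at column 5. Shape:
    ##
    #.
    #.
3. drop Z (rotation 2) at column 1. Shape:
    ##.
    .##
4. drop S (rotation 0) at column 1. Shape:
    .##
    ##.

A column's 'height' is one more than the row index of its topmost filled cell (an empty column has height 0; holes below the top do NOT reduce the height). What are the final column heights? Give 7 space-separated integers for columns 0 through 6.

Answer: 0 6 7 7 0 3 3

Derivation:
Drop 1: L rot3 at col 1 lands with bottom-row=0; cleared 0 line(s) (total 0); column heights now [0 3 3 0 0 0 0], max=3
Drop 2: J rot1 at col 5 lands with bottom-row=0; cleared 0 line(s) (total 0); column heights now [0 3 3 0 0 3 3], max=3
Drop 3: Z rot2 at col 1 lands with bottom-row=3; cleared 0 line(s) (total 0); column heights now [0 5 5 4 0 3 3], max=5
Drop 4: S rot0 at col 1 lands with bottom-row=5; cleared 0 line(s) (total 0); column heights now [0 6 7 7 0 3 3], max=7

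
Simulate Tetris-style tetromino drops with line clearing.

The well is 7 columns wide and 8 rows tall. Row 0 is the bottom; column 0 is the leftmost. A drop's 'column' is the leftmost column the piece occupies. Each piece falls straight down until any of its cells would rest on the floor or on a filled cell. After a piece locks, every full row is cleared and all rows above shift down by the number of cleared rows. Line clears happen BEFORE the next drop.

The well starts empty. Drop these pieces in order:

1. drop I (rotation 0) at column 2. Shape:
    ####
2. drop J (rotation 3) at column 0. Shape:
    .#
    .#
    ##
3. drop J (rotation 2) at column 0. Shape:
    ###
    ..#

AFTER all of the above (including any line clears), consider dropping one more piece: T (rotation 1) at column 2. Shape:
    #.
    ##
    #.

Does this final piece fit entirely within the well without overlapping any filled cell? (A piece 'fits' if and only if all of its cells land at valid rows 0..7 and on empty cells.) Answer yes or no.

Drop 1: I rot0 at col 2 lands with bottom-row=0; cleared 0 line(s) (total 0); column heights now [0 0 1 1 1 1 0], max=1
Drop 2: J rot3 at col 0 lands with bottom-row=0; cleared 0 line(s) (total 0); column heights now [1 3 1 1 1 1 0], max=3
Drop 3: J rot2 at col 0 lands with bottom-row=2; cleared 0 line(s) (total 0); column heights now [4 4 4 1 1 1 0], max=4
Test piece T rot1 at col 2 (width 2): heights before test = [4 4 4 1 1 1 0]; fits = True

Answer: yes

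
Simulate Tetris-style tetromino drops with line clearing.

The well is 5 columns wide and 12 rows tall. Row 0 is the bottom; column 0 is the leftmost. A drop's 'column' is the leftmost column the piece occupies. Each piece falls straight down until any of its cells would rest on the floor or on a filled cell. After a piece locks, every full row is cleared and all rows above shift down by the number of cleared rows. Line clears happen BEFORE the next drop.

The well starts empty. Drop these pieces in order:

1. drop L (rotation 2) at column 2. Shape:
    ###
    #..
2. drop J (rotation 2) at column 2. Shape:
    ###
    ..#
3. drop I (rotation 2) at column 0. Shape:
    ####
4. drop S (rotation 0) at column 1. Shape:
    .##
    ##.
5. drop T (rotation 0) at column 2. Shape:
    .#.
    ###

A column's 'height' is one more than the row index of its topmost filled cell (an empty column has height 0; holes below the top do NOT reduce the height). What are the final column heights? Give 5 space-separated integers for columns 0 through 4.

Answer: 5 6 8 9 8

Derivation:
Drop 1: L rot2 at col 2 lands with bottom-row=0; cleared 0 line(s) (total 0); column heights now [0 0 2 2 2], max=2
Drop 2: J rot2 at col 2 lands with bottom-row=2; cleared 0 line(s) (total 0); column heights now [0 0 4 4 4], max=4
Drop 3: I rot2 at col 0 lands with bottom-row=4; cleared 0 line(s) (total 0); column heights now [5 5 5 5 4], max=5
Drop 4: S rot0 at col 1 lands with bottom-row=5; cleared 0 line(s) (total 0); column heights now [5 6 7 7 4], max=7
Drop 5: T rot0 at col 2 lands with bottom-row=7; cleared 0 line(s) (total 0); column heights now [5 6 8 9 8], max=9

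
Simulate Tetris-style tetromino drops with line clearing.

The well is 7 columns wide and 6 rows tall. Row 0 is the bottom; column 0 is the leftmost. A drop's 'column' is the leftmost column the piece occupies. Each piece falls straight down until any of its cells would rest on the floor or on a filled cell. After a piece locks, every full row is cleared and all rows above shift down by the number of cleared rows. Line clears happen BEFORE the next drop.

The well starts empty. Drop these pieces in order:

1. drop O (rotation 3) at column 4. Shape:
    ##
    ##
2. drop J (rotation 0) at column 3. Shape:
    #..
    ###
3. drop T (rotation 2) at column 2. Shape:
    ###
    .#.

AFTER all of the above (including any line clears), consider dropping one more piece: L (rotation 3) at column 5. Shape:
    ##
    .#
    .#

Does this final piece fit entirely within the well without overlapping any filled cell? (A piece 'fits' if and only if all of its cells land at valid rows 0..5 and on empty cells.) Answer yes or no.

Drop 1: O rot3 at col 4 lands with bottom-row=0; cleared 0 line(s) (total 0); column heights now [0 0 0 0 2 2 0], max=2
Drop 2: J rot0 at col 3 lands with bottom-row=2; cleared 0 line(s) (total 0); column heights now [0 0 0 4 3 3 0], max=4
Drop 3: T rot2 at col 2 lands with bottom-row=4; cleared 0 line(s) (total 0); column heights now [0 0 6 6 6 3 0], max=6
Test piece L rot3 at col 5 (width 2): heights before test = [0 0 6 6 6 3 0]; fits = True

Answer: yes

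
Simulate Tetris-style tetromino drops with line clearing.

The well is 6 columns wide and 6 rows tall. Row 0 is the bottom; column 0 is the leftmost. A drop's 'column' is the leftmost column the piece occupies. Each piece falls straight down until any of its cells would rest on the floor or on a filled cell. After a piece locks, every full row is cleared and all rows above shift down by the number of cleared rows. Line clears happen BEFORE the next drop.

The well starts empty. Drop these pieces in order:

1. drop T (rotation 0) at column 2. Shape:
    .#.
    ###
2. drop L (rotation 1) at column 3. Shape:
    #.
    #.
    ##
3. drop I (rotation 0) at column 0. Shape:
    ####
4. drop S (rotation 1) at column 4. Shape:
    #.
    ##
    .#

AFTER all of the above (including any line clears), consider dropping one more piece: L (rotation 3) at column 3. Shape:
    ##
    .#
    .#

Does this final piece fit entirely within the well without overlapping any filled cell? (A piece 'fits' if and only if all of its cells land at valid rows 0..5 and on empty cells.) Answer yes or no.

Drop 1: T rot0 at col 2 lands with bottom-row=0; cleared 0 line(s) (total 0); column heights now [0 0 1 2 1 0], max=2
Drop 2: L rot1 at col 3 lands with bottom-row=2; cleared 0 line(s) (total 0); column heights now [0 0 1 5 3 0], max=5
Drop 3: I rot0 at col 0 lands with bottom-row=5; cleared 0 line(s) (total 0); column heights now [6 6 6 6 3 0], max=6
Drop 4: S rot1 at col 4 lands with bottom-row=2; cleared 0 line(s) (total 0); column heights now [6 6 6 6 5 4], max=6
Test piece L rot3 at col 3 (width 2): heights before test = [6 6 6 6 5 4]; fits = False

Answer: no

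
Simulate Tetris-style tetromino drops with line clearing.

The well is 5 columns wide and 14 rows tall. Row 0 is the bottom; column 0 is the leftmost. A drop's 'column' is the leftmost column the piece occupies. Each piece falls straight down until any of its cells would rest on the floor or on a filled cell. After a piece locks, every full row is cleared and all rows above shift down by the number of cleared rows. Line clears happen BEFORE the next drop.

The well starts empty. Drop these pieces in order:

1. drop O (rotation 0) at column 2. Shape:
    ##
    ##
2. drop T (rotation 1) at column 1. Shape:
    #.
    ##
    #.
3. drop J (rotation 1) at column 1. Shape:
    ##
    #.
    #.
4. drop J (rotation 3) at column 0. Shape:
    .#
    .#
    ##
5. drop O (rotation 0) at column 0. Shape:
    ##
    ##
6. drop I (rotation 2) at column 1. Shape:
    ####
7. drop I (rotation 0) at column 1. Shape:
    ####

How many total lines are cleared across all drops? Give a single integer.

Answer: 0

Derivation:
Drop 1: O rot0 at col 2 lands with bottom-row=0; cleared 0 line(s) (total 0); column heights now [0 0 2 2 0], max=2
Drop 2: T rot1 at col 1 lands with bottom-row=1; cleared 0 line(s) (total 0); column heights now [0 4 3 2 0], max=4
Drop 3: J rot1 at col 1 lands with bottom-row=4; cleared 0 line(s) (total 0); column heights now [0 7 7 2 0], max=7
Drop 4: J rot3 at col 0 lands with bottom-row=7; cleared 0 line(s) (total 0); column heights now [8 10 7 2 0], max=10
Drop 5: O rot0 at col 0 lands with bottom-row=10; cleared 0 line(s) (total 0); column heights now [12 12 7 2 0], max=12
Drop 6: I rot2 at col 1 lands with bottom-row=12; cleared 0 line(s) (total 0); column heights now [12 13 13 13 13], max=13
Drop 7: I rot0 at col 1 lands with bottom-row=13; cleared 0 line(s) (total 0); column heights now [12 14 14 14 14], max=14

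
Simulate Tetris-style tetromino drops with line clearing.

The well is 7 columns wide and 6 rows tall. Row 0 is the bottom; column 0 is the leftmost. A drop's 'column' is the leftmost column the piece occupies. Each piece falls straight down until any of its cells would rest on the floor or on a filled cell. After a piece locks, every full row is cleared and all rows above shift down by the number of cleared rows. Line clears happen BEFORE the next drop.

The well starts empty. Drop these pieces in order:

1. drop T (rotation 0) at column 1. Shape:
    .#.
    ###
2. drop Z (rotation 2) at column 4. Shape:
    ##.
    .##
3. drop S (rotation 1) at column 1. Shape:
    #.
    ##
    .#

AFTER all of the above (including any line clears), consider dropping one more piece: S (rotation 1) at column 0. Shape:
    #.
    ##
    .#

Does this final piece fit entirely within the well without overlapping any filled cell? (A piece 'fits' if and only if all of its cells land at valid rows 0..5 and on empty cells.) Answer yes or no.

Drop 1: T rot0 at col 1 lands with bottom-row=0; cleared 0 line(s) (total 0); column heights now [0 1 2 1 0 0 0], max=2
Drop 2: Z rot2 at col 4 lands with bottom-row=0; cleared 0 line(s) (total 0); column heights now [0 1 2 1 2 2 1], max=2
Drop 3: S rot1 at col 1 lands with bottom-row=2; cleared 0 line(s) (total 0); column heights now [0 5 4 1 2 2 1], max=5
Test piece S rot1 at col 0 (width 2): heights before test = [0 5 4 1 2 2 1]; fits = False

Answer: no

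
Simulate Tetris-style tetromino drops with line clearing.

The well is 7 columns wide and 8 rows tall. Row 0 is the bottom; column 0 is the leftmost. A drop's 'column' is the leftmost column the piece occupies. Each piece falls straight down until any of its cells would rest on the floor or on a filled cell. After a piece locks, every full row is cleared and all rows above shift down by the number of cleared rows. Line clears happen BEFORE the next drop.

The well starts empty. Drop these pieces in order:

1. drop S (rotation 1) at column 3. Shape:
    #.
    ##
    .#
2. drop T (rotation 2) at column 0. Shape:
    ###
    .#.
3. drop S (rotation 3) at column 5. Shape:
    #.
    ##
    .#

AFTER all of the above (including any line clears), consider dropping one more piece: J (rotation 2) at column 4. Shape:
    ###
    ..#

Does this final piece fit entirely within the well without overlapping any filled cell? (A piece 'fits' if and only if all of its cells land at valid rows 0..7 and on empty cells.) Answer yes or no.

Answer: yes

Derivation:
Drop 1: S rot1 at col 3 lands with bottom-row=0; cleared 0 line(s) (total 0); column heights now [0 0 0 3 2 0 0], max=3
Drop 2: T rot2 at col 0 lands with bottom-row=0; cleared 0 line(s) (total 0); column heights now [2 2 2 3 2 0 0], max=3
Drop 3: S rot3 at col 5 lands with bottom-row=0; cleared 1 line(s) (total 1); column heights now [0 1 0 2 1 2 1], max=2
Test piece J rot2 at col 4 (width 3): heights before test = [0 1 0 2 1 2 1]; fits = True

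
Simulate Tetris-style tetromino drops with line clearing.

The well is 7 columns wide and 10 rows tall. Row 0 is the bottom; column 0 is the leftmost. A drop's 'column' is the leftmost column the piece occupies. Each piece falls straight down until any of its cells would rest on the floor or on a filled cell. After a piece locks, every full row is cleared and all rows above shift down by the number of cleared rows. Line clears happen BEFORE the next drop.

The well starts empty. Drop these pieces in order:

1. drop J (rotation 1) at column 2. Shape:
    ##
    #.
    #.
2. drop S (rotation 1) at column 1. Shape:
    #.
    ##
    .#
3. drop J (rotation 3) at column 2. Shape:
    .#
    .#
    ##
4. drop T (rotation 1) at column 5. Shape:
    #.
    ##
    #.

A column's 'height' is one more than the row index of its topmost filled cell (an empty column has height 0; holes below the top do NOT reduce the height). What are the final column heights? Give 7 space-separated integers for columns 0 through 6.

Answer: 0 6 6 8 0 3 2

Derivation:
Drop 1: J rot1 at col 2 lands with bottom-row=0; cleared 0 line(s) (total 0); column heights now [0 0 3 3 0 0 0], max=3
Drop 2: S rot1 at col 1 lands with bottom-row=3; cleared 0 line(s) (total 0); column heights now [0 6 5 3 0 0 0], max=6
Drop 3: J rot3 at col 2 lands with bottom-row=5; cleared 0 line(s) (total 0); column heights now [0 6 6 8 0 0 0], max=8
Drop 4: T rot1 at col 5 lands with bottom-row=0; cleared 0 line(s) (total 0); column heights now [0 6 6 8 0 3 2], max=8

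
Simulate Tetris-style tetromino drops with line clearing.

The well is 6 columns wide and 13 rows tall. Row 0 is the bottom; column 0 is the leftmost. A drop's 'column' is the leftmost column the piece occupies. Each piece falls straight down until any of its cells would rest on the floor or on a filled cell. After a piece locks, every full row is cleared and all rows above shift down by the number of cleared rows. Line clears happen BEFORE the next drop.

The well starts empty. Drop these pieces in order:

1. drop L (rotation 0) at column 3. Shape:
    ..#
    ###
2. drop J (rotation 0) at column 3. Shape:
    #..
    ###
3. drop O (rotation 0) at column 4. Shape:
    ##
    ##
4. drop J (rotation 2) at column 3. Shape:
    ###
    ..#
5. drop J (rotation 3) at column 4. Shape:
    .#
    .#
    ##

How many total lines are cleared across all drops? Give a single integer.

Answer: 0

Derivation:
Drop 1: L rot0 at col 3 lands with bottom-row=0; cleared 0 line(s) (total 0); column heights now [0 0 0 1 1 2], max=2
Drop 2: J rot0 at col 3 lands with bottom-row=2; cleared 0 line(s) (total 0); column heights now [0 0 0 4 3 3], max=4
Drop 3: O rot0 at col 4 lands with bottom-row=3; cleared 0 line(s) (total 0); column heights now [0 0 0 4 5 5], max=5
Drop 4: J rot2 at col 3 lands with bottom-row=5; cleared 0 line(s) (total 0); column heights now [0 0 0 7 7 7], max=7
Drop 5: J rot3 at col 4 lands with bottom-row=7; cleared 0 line(s) (total 0); column heights now [0 0 0 7 8 10], max=10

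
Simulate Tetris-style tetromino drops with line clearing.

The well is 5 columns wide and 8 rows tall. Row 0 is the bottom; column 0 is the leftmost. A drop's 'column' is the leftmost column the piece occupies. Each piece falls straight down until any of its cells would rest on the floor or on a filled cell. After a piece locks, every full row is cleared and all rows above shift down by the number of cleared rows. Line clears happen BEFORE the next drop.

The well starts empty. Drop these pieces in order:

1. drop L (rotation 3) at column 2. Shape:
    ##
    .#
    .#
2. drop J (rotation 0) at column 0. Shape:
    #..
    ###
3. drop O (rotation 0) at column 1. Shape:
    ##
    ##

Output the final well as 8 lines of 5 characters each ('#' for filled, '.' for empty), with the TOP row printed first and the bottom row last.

Answer: .....
.....
.##..
###..
###..
..##.
...#.
...#.

Derivation:
Drop 1: L rot3 at col 2 lands with bottom-row=0; cleared 0 line(s) (total 0); column heights now [0 0 3 3 0], max=3
Drop 2: J rot0 at col 0 lands with bottom-row=3; cleared 0 line(s) (total 0); column heights now [5 4 4 3 0], max=5
Drop 3: O rot0 at col 1 lands with bottom-row=4; cleared 0 line(s) (total 0); column heights now [5 6 6 3 0], max=6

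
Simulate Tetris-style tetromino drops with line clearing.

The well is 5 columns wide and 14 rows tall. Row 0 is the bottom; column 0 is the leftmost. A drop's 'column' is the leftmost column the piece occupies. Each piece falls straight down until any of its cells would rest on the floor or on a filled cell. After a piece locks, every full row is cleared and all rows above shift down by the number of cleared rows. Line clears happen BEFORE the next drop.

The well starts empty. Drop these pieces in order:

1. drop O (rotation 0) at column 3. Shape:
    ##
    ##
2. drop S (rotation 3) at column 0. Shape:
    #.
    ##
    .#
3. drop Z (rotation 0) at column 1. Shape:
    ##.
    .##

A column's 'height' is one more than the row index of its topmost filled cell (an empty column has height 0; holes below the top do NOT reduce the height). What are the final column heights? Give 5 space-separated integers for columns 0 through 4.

Answer: 3 4 4 3 2

Derivation:
Drop 1: O rot0 at col 3 lands with bottom-row=0; cleared 0 line(s) (total 0); column heights now [0 0 0 2 2], max=2
Drop 2: S rot3 at col 0 lands with bottom-row=0; cleared 0 line(s) (total 0); column heights now [3 2 0 2 2], max=3
Drop 3: Z rot0 at col 1 lands with bottom-row=2; cleared 0 line(s) (total 0); column heights now [3 4 4 3 2], max=4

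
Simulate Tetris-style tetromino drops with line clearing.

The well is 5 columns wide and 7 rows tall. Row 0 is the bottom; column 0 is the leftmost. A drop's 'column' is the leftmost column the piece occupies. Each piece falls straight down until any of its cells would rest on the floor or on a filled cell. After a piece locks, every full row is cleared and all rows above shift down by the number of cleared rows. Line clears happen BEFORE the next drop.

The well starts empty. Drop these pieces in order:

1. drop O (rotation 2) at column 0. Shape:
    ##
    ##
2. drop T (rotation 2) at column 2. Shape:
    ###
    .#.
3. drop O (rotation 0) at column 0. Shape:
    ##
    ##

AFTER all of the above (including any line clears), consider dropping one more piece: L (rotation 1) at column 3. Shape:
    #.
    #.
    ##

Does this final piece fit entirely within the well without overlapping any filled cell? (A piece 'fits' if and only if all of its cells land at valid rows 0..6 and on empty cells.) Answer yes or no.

Answer: yes

Derivation:
Drop 1: O rot2 at col 0 lands with bottom-row=0; cleared 0 line(s) (total 0); column heights now [2 2 0 0 0], max=2
Drop 2: T rot2 at col 2 lands with bottom-row=0; cleared 1 line(s) (total 1); column heights now [1 1 0 1 0], max=1
Drop 3: O rot0 at col 0 lands with bottom-row=1; cleared 0 line(s) (total 1); column heights now [3 3 0 1 0], max=3
Test piece L rot1 at col 3 (width 2): heights before test = [3 3 0 1 0]; fits = True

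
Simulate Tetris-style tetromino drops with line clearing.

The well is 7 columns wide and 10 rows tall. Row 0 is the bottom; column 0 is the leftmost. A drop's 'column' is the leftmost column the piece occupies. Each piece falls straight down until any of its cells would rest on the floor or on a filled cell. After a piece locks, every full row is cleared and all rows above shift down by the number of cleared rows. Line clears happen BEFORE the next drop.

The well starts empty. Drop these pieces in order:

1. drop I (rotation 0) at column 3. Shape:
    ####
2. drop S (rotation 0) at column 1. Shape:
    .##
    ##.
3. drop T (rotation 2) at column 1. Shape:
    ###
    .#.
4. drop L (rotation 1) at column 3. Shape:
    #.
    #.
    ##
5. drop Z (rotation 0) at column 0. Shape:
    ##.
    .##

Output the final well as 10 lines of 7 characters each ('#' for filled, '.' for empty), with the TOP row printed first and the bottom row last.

Answer: .......
.......
.......
...#...
##.#...
.####..
.###...
..#....
..##...
.######

Derivation:
Drop 1: I rot0 at col 3 lands with bottom-row=0; cleared 0 line(s) (total 0); column heights now [0 0 0 1 1 1 1], max=1
Drop 2: S rot0 at col 1 lands with bottom-row=0; cleared 0 line(s) (total 0); column heights now [0 1 2 2 1 1 1], max=2
Drop 3: T rot2 at col 1 lands with bottom-row=2; cleared 0 line(s) (total 0); column heights now [0 4 4 4 1 1 1], max=4
Drop 4: L rot1 at col 3 lands with bottom-row=4; cleared 0 line(s) (total 0); column heights now [0 4 4 7 5 1 1], max=7
Drop 5: Z rot0 at col 0 lands with bottom-row=4; cleared 0 line(s) (total 0); column heights now [6 6 5 7 5 1 1], max=7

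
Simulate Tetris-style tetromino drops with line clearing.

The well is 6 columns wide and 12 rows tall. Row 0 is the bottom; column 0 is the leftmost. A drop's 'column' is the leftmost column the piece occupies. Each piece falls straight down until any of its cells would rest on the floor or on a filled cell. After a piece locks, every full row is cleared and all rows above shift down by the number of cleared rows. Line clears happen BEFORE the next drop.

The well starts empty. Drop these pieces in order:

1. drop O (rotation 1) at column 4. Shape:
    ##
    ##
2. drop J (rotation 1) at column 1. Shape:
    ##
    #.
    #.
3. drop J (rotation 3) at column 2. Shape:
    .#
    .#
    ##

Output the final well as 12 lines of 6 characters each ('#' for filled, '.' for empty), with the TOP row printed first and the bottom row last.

Answer: ......
......
......
......
......
......
...#..
...#..
..##..
.##...
.#..##
.#..##

Derivation:
Drop 1: O rot1 at col 4 lands with bottom-row=0; cleared 0 line(s) (total 0); column heights now [0 0 0 0 2 2], max=2
Drop 2: J rot1 at col 1 lands with bottom-row=0; cleared 0 line(s) (total 0); column heights now [0 3 3 0 2 2], max=3
Drop 3: J rot3 at col 2 lands with bottom-row=3; cleared 0 line(s) (total 0); column heights now [0 3 4 6 2 2], max=6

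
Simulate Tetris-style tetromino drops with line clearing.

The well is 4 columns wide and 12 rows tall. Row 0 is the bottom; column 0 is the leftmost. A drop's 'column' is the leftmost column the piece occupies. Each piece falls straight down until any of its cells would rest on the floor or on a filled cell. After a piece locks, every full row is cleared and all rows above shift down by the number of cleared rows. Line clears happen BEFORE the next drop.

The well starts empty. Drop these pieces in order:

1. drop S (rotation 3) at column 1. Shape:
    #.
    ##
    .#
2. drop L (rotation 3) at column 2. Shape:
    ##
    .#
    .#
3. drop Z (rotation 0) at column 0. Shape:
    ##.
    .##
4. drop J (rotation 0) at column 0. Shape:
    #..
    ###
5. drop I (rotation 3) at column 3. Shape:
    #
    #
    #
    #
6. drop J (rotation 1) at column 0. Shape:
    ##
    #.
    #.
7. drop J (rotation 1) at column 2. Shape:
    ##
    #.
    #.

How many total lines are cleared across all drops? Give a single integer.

Drop 1: S rot3 at col 1 lands with bottom-row=0; cleared 0 line(s) (total 0); column heights now [0 3 2 0], max=3
Drop 2: L rot3 at col 2 lands with bottom-row=0; cleared 0 line(s) (total 0); column heights now [0 3 3 3], max=3
Drop 3: Z rot0 at col 0 lands with bottom-row=3; cleared 0 line(s) (total 0); column heights now [5 5 4 3], max=5
Drop 4: J rot0 at col 0 lands with bottom-row=5; cleared 0 line(s) (total 0); column heights now [7 6 6 3], max=7
Drop 5: I rot3 at col 3 lands with bottom-row=3; cleared 1 line(s) (total 1); column heights now [6 5 4 6], max=6
Drop 6: J rot1 at col 0 lands with bottom-row=6; cleared 0 line(s) (total 1); column heights now [9 9 4 6], max=9
Drop 7: J rot1 at col 2 lands with bottom-row=4; cleared 1 line(s) (total 2); column heights now [8 8 6 6], max=8

Answer: 2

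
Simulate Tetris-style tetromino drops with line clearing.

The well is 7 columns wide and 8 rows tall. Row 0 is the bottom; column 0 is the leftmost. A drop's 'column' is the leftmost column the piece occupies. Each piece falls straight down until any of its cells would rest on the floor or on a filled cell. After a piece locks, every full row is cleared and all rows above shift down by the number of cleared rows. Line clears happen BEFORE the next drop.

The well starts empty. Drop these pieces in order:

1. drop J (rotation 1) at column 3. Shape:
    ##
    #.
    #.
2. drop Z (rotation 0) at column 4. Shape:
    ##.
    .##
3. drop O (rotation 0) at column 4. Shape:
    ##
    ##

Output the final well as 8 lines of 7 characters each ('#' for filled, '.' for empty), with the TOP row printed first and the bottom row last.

Answer: .......
.......
....##.
....##.
....##.
...####
...#...
...#...

Derivation:
Drop 1: J rot1 at col 3 lands with bottom-row=0; cleared 0 line(s) (total 0); column heights now [0 0 0 3 3 0 0], max=3
Drop 2: Z rot0 at col 4 lands with bottom-row=2; cleared 0 line(s) (total 0); column heights now [0 0 0 3 4 4 3], max=4
Drop 3: O rot0 at col 4 lands with bottom-row=4; cleared 0 line(s) (total 0); column heights now [0 0 0 3 6 6 3], max=6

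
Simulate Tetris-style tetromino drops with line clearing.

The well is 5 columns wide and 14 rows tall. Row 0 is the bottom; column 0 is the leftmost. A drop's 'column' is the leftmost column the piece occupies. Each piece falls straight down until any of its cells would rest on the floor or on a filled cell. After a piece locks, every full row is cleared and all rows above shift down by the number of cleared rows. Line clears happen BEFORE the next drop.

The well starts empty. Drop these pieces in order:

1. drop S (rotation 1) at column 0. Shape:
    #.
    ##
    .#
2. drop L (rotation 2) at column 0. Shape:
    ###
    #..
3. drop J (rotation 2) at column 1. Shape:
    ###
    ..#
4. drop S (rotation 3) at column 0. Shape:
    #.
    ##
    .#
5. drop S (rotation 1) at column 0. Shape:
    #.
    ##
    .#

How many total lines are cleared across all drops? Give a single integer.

Answer: 0

Derivation:
Drop 1: S rot1 at col 0 lands with bottom-row=0; cleared 0 line(s) (total 0); column heights now [3 2 0 0 0], max=3
Drop 2: L rot2 at col 0 lands with bottom-row=3; cleared 0 line(s) (total 0); column heights now [5 5 5 0 0], max=5
Drop 3: J rot2 at col 1 lands with bottom-row=4; cleared 0 line(s) (total 0); column heights now [5 6 6 6 0], max=6
Drop 4: S rot3 at col 0 lands with bottom-row=6; cleared 0 line(s) (total 0); column heights now [9 8 6 6 0], max=9
Drop 5: S rot1 at col 0 lands with bottom-row=8; cleared 0 line(s) (total 0); column heights now [11 10 6 6 0], max=11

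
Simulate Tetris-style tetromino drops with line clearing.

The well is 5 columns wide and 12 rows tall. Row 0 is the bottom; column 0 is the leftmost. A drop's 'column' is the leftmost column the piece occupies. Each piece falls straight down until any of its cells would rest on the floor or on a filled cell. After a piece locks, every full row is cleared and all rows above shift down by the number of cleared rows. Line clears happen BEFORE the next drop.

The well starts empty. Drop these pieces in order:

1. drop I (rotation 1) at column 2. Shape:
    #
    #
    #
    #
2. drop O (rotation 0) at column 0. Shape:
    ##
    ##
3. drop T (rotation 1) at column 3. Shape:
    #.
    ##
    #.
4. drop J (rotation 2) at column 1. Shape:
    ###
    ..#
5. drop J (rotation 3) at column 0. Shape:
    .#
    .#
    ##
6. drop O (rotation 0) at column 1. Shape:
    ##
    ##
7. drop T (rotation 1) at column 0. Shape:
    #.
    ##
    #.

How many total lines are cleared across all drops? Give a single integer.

Drop 1: I rot1 at col 2 lands with bottom-row=0; cleared 0 line(s) (total 0); column heights now [0 0 4 0 0], max=4
Drop 2: O rot0 at col 0 lands with bottom-row=0; cleared 0 line(s) (total 0); column heights now [2 2 4 0 0], max=4
Drop 3: T rot1 at col 3 lands with bottom-row=0; cleared 1 line(s) (total 1); column heights now [1 1 3 2 0], max=3
Drop 4: J rot2 at col 1 lands with bottom-row=2; cleared 0 line(s) (total 1); column heights now [1 4 4 4 0], max=4
Drop 5: J rot3 at col 0 lands with bottom-row=4; cleared 0 line(s) (total 1); column heights now [5 7 4 4 0], max=7
Drop 6: O rot0 at col 1 lands with bottom-row=7; cleared 0 line(s) (total 1); column heights now [5 9 9 4 0], max=9
Drop 7: T rot1 at col 0 lands with bottom-row=8; cleared 0 line(s) (total 1); column heights now [11 10 9 4 0], max=11

Answer: 1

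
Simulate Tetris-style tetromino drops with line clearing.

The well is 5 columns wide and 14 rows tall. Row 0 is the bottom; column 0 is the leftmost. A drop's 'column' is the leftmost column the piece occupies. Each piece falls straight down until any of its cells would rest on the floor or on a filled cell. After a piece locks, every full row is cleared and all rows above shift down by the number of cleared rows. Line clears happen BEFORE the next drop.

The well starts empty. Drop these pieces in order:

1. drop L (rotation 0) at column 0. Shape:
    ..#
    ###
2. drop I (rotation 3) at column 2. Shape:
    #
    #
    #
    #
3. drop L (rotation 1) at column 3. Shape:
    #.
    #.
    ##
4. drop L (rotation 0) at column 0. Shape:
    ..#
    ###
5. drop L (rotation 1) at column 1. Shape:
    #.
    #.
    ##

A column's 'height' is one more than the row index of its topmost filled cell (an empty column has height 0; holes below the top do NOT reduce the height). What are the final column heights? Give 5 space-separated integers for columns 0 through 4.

Drop 1: L rot0 at col 0 lands with bottom-row=0; cleared 0 line(s) (total 0); column heights now [1 1 2 0 0], max=2
Drop 2: I rot3 at col 2 lands with bottom-row=2; cleared 0 line(s) (total 0); column heights now [1 1 6 0 0], max=6
Drop 3: L rot1 at col 3 lands with bottom-row=0; cleared 1 line(s) (total 1); column heights now [0 0 5 2 0], max=5
Drop 4: L rot0 at col 0 lands with bottom-row=5; cleared 0 line(s) (total 1); column heights now [6 6 7 2 0], max=7
Drop 5: L rot1 at col 1 lands with bottom-row=7; cleared 0 line(s) (total 1); column heights now [6 10 8 2 0], max=10

Answer: 6 10 8 2 0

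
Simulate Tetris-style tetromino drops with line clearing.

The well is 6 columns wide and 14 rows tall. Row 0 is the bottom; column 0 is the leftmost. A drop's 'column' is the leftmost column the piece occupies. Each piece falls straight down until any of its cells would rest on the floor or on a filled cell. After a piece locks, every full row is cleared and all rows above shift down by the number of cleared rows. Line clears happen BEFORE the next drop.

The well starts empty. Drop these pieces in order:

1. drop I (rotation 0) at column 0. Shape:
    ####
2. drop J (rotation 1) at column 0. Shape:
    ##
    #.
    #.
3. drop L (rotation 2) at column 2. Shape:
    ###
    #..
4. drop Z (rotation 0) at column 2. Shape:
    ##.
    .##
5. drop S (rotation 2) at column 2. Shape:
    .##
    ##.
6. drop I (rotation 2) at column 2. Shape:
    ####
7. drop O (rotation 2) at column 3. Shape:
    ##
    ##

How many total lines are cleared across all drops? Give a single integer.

Answer: 0

Derivation:
Drop 1: I rot0 at col 0 lands with bottom-row=0; cleared 0 line(s) (total 0); column heights now [1 1 1 1 0 0], max=1
Drop 2: J rot1 at col 0 lands with bottom-row=1; cleared 0 line(s) (total 0); column heights now [4 4 1 1 0 0], max=4
Drop 3: L rot2 at col 2 lands with bottom-row=1; cleared 0 line(s) (total 0); column heights now [4 4 3 3 3 0], max=4
Drop 4: Z rot0 at col 2 lands with bottom-row=3; cleared 0 line(s) (total 0); column heights now [4 4 5 5 4 0], max=5
Drop 5: S rot2 at col 2 lands with bottom-row=5; cleared 0 line(s) (total 0); column heights now [4 4 6 7 7 0], max=7
Drop 6: I rot2 at col 2 lands with bottom-row=7; cleared 0 line(s) (total 0); column heights now [4 4 8 8 8 8], max=8
Drop 7: O rot2 at col 3 lands with bottom-row=8; cleared 0 line(s) (total 0); column heights now [4 4 8 10 10 8], max=10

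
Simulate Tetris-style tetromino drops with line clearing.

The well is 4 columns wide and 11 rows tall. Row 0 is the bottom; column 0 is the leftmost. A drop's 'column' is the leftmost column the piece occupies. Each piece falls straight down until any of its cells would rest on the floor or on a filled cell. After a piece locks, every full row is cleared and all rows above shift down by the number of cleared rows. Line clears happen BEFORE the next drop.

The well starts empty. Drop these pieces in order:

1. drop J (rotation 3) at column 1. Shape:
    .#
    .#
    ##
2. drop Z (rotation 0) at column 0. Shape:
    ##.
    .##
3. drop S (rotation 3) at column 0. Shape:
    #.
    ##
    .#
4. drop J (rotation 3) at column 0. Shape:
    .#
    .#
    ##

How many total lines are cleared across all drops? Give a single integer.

Drop 1: J rot3 at col 1 lands with bottom-row=0; cleared 0 line(s) (total 0); column heights now [0 1 3 0], max=3
Drop 2: Z rot0 at col 0 lands with bottom-row=3; cleared 0 line(s) (total 0); column heights now [5 5 4 0], max=5
Drop 3: S rot3 at col 0 lands with bottom-row=5; cleared 0 line(s) (total 0); column heights now [8 7 4 0], max=8
Drop 4: J rot3 at col 0 lands with bottom-row=8; cleared 0 line(s) (total 0); column heights now [9 11 4 0], max=11

Answer: 0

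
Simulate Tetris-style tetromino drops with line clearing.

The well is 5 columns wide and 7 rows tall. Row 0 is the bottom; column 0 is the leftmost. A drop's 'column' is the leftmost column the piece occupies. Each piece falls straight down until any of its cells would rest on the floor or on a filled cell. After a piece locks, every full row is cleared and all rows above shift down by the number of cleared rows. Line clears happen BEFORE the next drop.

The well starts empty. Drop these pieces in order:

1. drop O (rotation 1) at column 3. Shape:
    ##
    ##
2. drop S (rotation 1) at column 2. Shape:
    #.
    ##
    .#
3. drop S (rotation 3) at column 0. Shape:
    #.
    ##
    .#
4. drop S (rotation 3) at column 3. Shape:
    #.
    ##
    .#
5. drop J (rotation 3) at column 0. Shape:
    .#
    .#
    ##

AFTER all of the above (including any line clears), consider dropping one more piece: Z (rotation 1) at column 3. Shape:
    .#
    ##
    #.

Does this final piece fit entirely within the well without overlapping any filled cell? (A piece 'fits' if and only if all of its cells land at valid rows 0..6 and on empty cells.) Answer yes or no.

Answer: no

Derivation:
Drop 1: O rot1 at col 3 lands with bottom-row=0; cleared 0 line(s) (total 0); column heights now [0 0 0 2 2], max=2
Drop 2: S rot1 at col 2 lands with bottom-row=2; cleared 0 line(s) (total 0); column heights now [0 0 5 4 2], max=5
Drop 3: S rot3 at col 0 lands with bottom-row=0; cleared 0 line(s) (total 0); column heights now [3 2 5 4 2], max=5
Drop 4: S rot3 at col 3 lands with bottom-row=3; cleared 0 line(s) (total 0); column heights now [3 2 5 6 5], max=6
Drop 5: J rot3 at col 0 lands with bottom-row=3; cleared 1 line(s) (total 1); column heights now [3 5 4 5 4], max=5
Test piece Z rot1 at col 3 (width 2): heights before test = [3 5 4 5 4]; fits = False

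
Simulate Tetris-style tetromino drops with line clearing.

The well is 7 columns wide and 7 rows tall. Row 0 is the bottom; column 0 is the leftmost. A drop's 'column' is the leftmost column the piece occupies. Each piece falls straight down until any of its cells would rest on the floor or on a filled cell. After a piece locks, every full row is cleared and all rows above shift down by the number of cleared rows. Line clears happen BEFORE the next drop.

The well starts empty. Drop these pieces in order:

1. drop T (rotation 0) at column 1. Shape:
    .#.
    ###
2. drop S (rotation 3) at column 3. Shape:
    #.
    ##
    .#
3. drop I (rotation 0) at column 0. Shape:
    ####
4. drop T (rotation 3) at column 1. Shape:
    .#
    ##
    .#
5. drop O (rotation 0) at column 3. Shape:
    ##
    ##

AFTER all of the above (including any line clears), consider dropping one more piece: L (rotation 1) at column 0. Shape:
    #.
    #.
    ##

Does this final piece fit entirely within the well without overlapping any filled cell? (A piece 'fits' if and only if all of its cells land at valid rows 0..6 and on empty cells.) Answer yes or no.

Drop 1: T rot0 at col 1 lands with bottom-row=0; cleared 0 line(s) (total 0); column heights now [0 1 2 1 0 0 0], max=2
Drop 2: S rot3 at col 3 lands with bottom-row=0; cleared 0 line(s) (total 0); column heights now [0 1 2 3 2 0 0], max=3
Drop 3: I rot0 at col 0 lands with bottom-row=3; cleared 0 line(s) (total 0); column heights now [4 4 4 4 2 0 0], max=4
Drop 4: T rot3 at col 1 lands with bottom-row=4; cleared 0 line(s) (total 0); column heights now [4 6 7 4 2 0 0], max=7
Drop 5: O rot0 at col 3 lands with bottom-row=4; cleared 0 line(s) (total 0); column heights now [4 6 7 6 6 0 0], max=7
Test piece L rot1 at col 0 (width 2): heights before test = [4 6 7 6 6 0 0]; fits = False

Answer: no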